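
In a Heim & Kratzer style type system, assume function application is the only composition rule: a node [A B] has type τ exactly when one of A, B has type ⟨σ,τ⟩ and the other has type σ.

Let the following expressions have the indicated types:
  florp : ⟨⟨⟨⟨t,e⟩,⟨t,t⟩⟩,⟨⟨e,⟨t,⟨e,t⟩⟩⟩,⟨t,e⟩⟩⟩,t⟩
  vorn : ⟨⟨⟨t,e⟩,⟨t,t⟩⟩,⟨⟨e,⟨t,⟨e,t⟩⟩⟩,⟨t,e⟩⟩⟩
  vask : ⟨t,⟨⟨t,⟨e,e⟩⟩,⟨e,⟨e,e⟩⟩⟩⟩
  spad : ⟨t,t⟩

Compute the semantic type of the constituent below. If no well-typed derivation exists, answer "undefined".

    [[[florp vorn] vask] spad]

undefined

[florp vorn]: ⟨⟨⟨⟨t,e⟩,⟨t,t⟩⟩,⟨⟨e,⟨t,⟨e,t⟩⟩⟩,⟨t,e⟩⟩⟩,t⟩ applied to ⟨⟨⟨t,e⟩,⟨t,t⟩⟩,⟨⟨e,⟨t,⟨e,t⟩⟩⟩,⟨t,e⟩⟩⟩ yields t.
[[florp vorn] vask]: ⟨t,⟨⟨t,⟨e,e⟩⟩,⟨e,⟨e,e⟩⟩⟩⟩ applied to t yields ⟨⟨t,⟨e,e⟩⟩,⟨e,⟨e,e⟩⟩⟩.
At [[[florp vorn] vask] spad]: neither ⟨⟨t,⟨e,e⟩⟩,⟨e,⟨e,e⟩⟩⟩ nor ⟨t,t⟩ can take the other as argument; the node is ill-typed.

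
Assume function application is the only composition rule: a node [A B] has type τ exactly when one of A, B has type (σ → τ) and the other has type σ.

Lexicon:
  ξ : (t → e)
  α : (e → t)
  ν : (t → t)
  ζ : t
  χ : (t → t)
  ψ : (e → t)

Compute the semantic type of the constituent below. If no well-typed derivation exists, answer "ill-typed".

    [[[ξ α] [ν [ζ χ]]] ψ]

ill-typed

[ξ α]: (t → e) and (e → t) cannot combine by function application — type clash.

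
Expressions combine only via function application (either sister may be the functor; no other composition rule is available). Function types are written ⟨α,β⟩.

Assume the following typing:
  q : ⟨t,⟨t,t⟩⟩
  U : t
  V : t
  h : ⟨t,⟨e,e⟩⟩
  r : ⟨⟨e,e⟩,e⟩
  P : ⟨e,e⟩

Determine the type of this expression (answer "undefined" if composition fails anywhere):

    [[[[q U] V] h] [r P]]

[q U]: q is ⟨t,⟨t,t⟩⟩, U is t; result ⟨t,t⟩.
[[q U] V]: [q U] is ⟨t,t⟩, V is t; result t.
[[[q U] V] h]: h is ⟨t,⟨e,e⟩⟩, [[q U] V] is t; result ⟨e,e⟩.
[r P]: r is ⟨⟨e,e⟩,e⟩, P is ⟨e,e⟩; result e.
[[[[q U] V] h] [r P]]: [[[q U] V] h] is ⟨e,e⟩, [r P] is e; result e.

e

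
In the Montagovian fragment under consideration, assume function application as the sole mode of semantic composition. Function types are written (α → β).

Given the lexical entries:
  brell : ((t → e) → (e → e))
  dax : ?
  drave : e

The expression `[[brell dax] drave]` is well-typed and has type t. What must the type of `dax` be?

[[brell dax] drave] must have type t. The sister drave has type e; that is not a function onto t, so [brell dax] must be the functor, of type (e → t).
[brell dax] must have type (e → t). The sister brell has type ((t → e) → (e → e)); that is not a function onto (e → t), so dax must be the functor, of type (((t → e) → (e → e)) → (e → t)).

(((t → e) → (e → e)) → (e → t))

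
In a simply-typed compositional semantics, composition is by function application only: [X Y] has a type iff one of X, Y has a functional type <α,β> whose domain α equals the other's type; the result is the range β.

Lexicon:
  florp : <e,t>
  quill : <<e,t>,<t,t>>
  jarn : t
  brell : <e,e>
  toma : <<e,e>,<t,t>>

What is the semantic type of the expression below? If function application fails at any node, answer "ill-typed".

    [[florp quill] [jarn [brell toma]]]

[florp quill]: quill is <<e,t>,<t,t>>, florp is <e,t>; result <t,t>.
[brell toma]: toma is <<e,e>,<t,t>>, brell is <e,e>; result <t,t>.
[jarn [brell toma]]: [brell toma] is <t,t>, jarn is t; result t.
[[florp quill] [jarn [brell toma]]]: [florp quill] is <t,t>, [jarn [brell toma]] is t; result t.

t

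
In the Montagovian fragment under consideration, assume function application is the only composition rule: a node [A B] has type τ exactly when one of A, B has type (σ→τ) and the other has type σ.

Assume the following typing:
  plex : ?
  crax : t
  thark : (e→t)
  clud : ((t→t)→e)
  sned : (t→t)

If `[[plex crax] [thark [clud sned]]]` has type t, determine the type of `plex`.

(t→(t→t))

[[plex crax] [thark [clud sned]]] is required to be t. [thark [clud sned]] : t cannot yield t as functor, so [plex crax] : (t→t).
[plex crax] is required to be (t→t). crax : t cannot yield (t→t) as functor, so plex : (t→(t→t)).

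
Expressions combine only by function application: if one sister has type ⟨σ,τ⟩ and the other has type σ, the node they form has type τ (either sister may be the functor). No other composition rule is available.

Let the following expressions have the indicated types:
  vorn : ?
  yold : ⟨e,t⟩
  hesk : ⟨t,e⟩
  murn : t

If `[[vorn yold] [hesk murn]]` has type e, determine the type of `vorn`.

For [[vorn yold] [hesk murn]] to have type e with [hesk murn] of type e, [vorn yold] must be the function: [vorn yold] : ⟨e,e⟩.
For [vorn yold] to have type ⟨e,e⟩ with yold of type ⟨e,t⟩, vorn must be the function: vorn : ⟨⟨e,t⟩,⟨e,e⟩⟩.

⟨⟨e,t⟩,⟨e,e⟩⟩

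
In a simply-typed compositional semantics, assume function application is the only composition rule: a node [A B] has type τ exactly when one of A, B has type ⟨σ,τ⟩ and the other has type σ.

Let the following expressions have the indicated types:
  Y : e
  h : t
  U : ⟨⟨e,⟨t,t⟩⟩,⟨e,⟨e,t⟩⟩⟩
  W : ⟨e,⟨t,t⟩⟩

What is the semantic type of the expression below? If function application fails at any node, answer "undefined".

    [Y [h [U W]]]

undefined

[U W]: ⟨⟨e,⟨t,t⟩⟩,⟨e,⟨e,t⟩⟩⟩ applied to ⟨e,⟨t,t⟩⟩ yields ⟨e,⟨e,t⟩⟩.
At [h [U W]]: neither t nor ⟨e,⟨e,t⟩⟩ can take the other as argument; the node is ill-typed.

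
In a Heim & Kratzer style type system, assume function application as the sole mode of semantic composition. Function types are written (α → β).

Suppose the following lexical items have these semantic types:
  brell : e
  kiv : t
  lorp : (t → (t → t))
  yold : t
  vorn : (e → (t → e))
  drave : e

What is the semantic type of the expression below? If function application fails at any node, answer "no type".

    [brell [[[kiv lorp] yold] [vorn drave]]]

[kiv lorp] — lorp of type (t → (t → t)) combines with kiv of type t: type (t → t).
[[kiv lorp] yold] — [kiv lorp] of type (t → t) combines with yold of type t: type t.
[vorn drave] — vorn of type (e → (t → e)) combines with drave of type e: type (t → e).
[[[kiv lorp] yold] [vorn drave]] — [vorn drave] of type (t → e) combines with [[kiv lorp] yold] of type t: type e.
[brell [[[kiv lorp] yold] [vorn drave]]]: e and e cannot combine by function application — type clash.

no type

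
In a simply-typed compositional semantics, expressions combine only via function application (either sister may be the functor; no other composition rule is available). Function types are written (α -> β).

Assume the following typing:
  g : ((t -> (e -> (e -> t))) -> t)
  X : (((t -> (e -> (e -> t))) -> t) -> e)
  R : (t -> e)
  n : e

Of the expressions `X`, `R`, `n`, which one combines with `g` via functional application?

X

X — combines: X : (((t -> (e -> (e -> t))) -> t) -> e) takes g : ((t -> (e -> (e -> t))) -> t) as argument, giving e.
R : (t -> e) — g needs (t -> (e -> (e -> t))); R needs t; neither fits.
n : e — g needs (t -> (e -> (e -> t))); n needs nothing (atomic); neither fits.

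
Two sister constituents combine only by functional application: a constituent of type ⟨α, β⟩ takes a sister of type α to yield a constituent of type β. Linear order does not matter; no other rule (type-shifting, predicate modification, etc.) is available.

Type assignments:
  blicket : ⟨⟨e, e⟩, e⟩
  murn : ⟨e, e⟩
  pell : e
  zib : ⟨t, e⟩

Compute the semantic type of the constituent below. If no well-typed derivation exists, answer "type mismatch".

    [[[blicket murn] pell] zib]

type mismatch

[blicket murn]: blicket is ⟨⟨e, e⟩, e⟩, murn is ⟨e, e⟩; result e.
[[blicket murn] pell]: e with e — neither is a function whose domain matches the other; composition fails here.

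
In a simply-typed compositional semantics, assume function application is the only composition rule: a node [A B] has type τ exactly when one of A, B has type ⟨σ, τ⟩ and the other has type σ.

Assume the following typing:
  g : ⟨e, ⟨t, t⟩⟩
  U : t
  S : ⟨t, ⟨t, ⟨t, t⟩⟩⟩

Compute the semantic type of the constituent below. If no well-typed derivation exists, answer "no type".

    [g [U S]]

no type

At [U S], S : ⟨t, ⟨t, ⟨t, t⟩⟩⟩ takes U : t, giving ⟨t, ⟨t, t⟩⟩.
[g [U S]]: ⟨e, ⟨t, t⟩⟩ with ⟨t, ⟨t, t⟩⟩ — neither is a function whose domain matches the other; composition fails here.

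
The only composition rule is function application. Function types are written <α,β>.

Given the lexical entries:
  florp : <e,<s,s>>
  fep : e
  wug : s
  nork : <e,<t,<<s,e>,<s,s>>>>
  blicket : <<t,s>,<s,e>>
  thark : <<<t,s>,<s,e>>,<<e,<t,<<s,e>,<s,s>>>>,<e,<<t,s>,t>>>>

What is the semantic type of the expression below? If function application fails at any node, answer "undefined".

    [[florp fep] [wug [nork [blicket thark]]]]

undefined

At [florp fep], florp : <e,<s,s>> takes fep : e, giving <s,s>.
At [blicket thark], thark : <<<t,s>,<s,e>>,<<e,<t,<<s,e>,<s,s>>>>,<e,<<t,s>,t>>>> takes blicket : <<t,s>,<s,e>>, giving <<e,<t,<<s,e>,<s,s>>>>,<e,<<t,s>,t>>>.
At [nork [blicket thark]], [blicket thark] : <<e,<t,<<s,e>,<s,s>>>>,<e,<<t,s>,t>>> takes nork : <e,<t,<<s,e>,<s,s>>>>, giving <e,<<t,s>,t>>.
At [wug [nork [blicket thark]]]: neither s nor <e,<<t,s>,t>> can take the other as argument; the node is ill-typed.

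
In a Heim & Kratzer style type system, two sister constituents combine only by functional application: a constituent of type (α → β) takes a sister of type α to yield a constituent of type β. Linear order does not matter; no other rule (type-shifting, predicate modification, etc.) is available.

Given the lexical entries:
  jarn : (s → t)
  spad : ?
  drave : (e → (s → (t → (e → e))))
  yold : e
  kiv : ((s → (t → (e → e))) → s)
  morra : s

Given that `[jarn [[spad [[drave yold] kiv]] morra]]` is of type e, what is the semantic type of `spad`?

(s → (s → ((s → t) → e)))

[jarn [[spad [[drave yold] kiv]] morra]] must have type e. The sister jarn has type (s → t); that is not a function onto e, so [[spad [[drave yold] kiv]] morra] must be the functor, of type ((s → t) → e).
[[spad [[drave yold] kiv]] morra] must have type ((s → t) → e). The sister morra has type s; that is not a function onto ((s → t) → e), so [spad [[drave yold] kiv]] must be the functor, of type (s → ((s → t) → e)).
[spad [[drave yold] kiv]] must have type (s → ((s → t) → e)). The sister [[drave yold] kiv] has type s; that is not a function onto (s → ((s → t) → e)), so spad must be the functor, of type (s → (s → ((s → t) → e))).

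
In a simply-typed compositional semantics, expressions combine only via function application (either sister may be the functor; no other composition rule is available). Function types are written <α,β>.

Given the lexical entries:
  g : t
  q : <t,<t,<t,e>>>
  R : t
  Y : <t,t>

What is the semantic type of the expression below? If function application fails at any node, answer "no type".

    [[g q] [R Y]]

[g q]: functor q : <t,<t,<t,e>>>, argument g : t; result <t,<t,e>>.
[R Y]: functor Y : <t,t>, argument R : t; result t.
[[g q] [R Y]]: functor [g q] : <t,<t,e>>, argument [R Y] : t; result <t,e>.

<t,e>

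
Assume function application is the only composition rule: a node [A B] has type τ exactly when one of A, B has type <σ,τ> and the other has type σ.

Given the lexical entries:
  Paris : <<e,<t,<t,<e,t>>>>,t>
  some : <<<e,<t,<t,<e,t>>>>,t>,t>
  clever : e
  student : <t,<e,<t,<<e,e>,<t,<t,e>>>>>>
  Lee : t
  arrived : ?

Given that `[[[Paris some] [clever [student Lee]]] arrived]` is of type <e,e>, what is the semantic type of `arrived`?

<<<e,e>,<t,<t,e>>>,<e,e>>

At [[[Paris some] [clever [student Lee]]] arrived] (required: <e,e>): [[Paris some] [clever [student Lee]]] is <<e,e>,<t,<t,e>>>, which is not a function with range <e,e>; hence arrived is the functor — type <<<e,e>,<t,<t,e>>>,<e,e>>.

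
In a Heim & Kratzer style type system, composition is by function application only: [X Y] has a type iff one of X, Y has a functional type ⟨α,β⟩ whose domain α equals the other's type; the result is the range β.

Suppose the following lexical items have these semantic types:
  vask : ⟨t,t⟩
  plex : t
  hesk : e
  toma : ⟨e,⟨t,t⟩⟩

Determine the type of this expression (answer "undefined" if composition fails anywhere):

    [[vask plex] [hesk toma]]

[vask plex]: ⟨t,t⟩ applied to t yields t.
[hesk toma]: ⟨e,⟨t,t⟩⟩ applied to e yields ⟨t,t⟩.
[[vask plex] [hesk toma]]: ⟨t,t⟩ applied to t yields t.

t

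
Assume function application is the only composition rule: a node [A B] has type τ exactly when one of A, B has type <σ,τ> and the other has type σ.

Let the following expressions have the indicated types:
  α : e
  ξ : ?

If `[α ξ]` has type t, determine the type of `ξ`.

<e,t>

[α ξ] must have type t. The sister α has type e; that is not a function onto t, so ξ must be the functor, of type <e,t>.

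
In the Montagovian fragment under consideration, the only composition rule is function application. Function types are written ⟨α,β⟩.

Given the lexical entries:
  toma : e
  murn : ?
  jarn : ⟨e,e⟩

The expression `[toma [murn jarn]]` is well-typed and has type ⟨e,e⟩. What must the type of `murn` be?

⟨⟨e,e⟩,⟨e,⟨e,e⟩⟩⟩

At [toma [murn jarn]] (required: ⟨e,e⟩): toma is e, which is not a function with range ⟨e,e⟩; hence [murn jarn] is the functor — type ⟨e,⟨e,e⟩⟩.
At [murn jarn] (required: ⟨e,⟨e,e⟩⟩): jarn is ⟨e,e⟩, which is not a function with range ⟨e,⟨e,e⟩⟩; hence murn is the functor — type ⟨⟨e,e⟩,⟨e,⟨e,e⟩⟩⟩.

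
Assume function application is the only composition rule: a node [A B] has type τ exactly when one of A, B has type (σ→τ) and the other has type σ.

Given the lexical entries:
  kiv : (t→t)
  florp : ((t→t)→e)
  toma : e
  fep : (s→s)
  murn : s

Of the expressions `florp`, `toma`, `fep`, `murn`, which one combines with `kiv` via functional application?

florp

florp — combines: florp : ((t→t)→e) takes kiv : (t→t) as argument, giving e.
toma : e — neither side's domain matches the other.
fep : (s→s) — neither side's domain matches the other.
murn : s — neither side's domain matches the other.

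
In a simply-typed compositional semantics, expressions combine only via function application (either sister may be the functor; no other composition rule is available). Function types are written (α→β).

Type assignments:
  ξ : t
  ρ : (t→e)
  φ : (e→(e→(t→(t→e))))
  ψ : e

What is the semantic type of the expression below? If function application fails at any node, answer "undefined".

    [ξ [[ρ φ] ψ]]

[ρ φ]: (t→e) with (e→(e→(t→(t→e)))) — neither is a function whose domain matches the other; composition fails here.

undefined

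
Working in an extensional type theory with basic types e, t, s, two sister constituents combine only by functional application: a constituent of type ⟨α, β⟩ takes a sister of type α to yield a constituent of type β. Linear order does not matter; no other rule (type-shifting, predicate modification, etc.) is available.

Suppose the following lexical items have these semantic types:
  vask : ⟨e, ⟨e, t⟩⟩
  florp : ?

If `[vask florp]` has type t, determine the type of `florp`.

[vask florp] must have type t. The sister vask has type ⟨e, ⟨e, t⟩⟩; that is not a function onto t, so florp must be the functor, of type ⟨⟨e, ⟨e, t⟩⟩, t⟩.

⟨⟨e, ⟨e, t⟩⟩, t⟩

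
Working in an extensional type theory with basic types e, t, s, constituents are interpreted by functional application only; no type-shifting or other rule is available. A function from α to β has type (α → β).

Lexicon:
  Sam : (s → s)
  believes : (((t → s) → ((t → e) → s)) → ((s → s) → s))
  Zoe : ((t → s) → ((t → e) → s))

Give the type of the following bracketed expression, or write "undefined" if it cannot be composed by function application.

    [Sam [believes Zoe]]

s

At [believes Zoe], believes : (((t → s) → ((t → e) → s)) → ((s → s) → s)) takes Zoe : ((t → s) → ((t → e) → s)), giving ((s → s) → s).
At [Sam [believes Zoe]], [believes Zoe] : ((s → s) → s) takes Sam : (s → s), giving s.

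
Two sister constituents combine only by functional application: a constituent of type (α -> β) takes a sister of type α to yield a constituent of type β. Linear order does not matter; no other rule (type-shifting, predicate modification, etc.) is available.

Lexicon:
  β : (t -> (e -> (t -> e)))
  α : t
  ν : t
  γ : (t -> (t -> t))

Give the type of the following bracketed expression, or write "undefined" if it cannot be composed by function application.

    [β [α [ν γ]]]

(e -> (t -> e))

At [ν γ], γ : (t -> (t -> t)) takes ν : t, giving (t -> t).
At [α [ν γ]], [ν γ] : (t -> t) takes α : t, giving t.
At [β [α [ν γ]]], β : (t -> (e -> (t -> e))) takes [α [ν γ]] : t, giving (e -> (t -> e)).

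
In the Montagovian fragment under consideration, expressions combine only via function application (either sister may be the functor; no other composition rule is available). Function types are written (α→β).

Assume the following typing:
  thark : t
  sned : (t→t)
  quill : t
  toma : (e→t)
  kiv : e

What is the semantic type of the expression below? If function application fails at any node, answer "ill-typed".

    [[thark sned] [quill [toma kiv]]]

ill-typed

[thark sned] — sned of type (t→t) combines with thark of type t: type t.
[toma kiv] — toma of type (e→t) combines with kiv of type e: type t.
[quill [toma kiv]]: t with t — neither is a function whose domain matches the other; composition fails here.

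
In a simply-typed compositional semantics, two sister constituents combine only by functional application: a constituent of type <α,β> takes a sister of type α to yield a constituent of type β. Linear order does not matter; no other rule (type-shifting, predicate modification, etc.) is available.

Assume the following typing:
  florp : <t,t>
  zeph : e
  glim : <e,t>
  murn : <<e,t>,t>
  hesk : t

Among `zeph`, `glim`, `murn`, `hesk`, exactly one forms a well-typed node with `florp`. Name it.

hesk

zeph : e — florp needs t; zeph needs nothing (atomic); neither fits.
glim : <e,t> — florp needs t; glim needs e; neither fits.
murn : <<e,t>,t> — florp needs t; murn needs <e,t>; neither fits.
hesk — combines: florp : <t,t> takes hesk : t as argument, giving t.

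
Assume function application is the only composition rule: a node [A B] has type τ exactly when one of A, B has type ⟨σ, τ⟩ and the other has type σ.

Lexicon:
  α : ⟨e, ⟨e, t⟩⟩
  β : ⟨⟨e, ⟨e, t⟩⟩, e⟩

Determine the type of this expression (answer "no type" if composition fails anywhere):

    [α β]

[α β]: β is ⟨⟨e, ⟨e, t⟩⟩, e⟩, α is ⟨e, ⟨e, t⟩⟩; result e.

e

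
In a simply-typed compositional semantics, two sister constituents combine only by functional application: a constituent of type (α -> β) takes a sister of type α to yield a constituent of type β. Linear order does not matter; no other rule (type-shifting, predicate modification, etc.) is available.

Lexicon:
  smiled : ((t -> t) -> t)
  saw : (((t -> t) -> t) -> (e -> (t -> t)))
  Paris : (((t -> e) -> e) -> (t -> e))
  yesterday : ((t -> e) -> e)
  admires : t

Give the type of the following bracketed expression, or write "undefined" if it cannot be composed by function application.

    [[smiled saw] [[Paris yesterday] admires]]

At [smiled saw], saw : (((t -> t) -> t) -> (e -> (t -> t))) takes smiled : ((t -> t) -> t), giving (e -> (t -> t)).
At [Paris yesterday], Paris : (((t -> e) -> e) -> (t -> e)) takes yesterday : ((t -> e) -> e), giving (t -> e).
At [[Paris yesterday] admires], [Paris yesterday] : (t -> e) takes admires : t, giving e.
At [[smiled saw] [[Paris yesterday] admires]], [smiled saw] : (e -> (t -> t)) takes [[Paris yesterday] admires] : e, giving (t -> t).

(t -> t)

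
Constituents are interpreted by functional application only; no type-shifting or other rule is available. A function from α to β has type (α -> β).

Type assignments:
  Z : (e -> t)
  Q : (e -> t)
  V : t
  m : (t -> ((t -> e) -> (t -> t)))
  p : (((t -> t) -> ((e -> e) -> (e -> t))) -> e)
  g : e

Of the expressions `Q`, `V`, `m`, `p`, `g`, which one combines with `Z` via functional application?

g

Q : (e -> t) — no; Z wants e, and Q wants e.
V : t — no; Z wants e, and V wants nothing (atomic).
m : (t -> ((t -> e) -> (t -> t))) — no; Z wants e, and m wants t.
p : (((t -> t) -> ((e -> e) -> (e -> t))) -> e) — no; Z wants e, and p wants ((t -> t) -> ((e -> e) -> (e -> t))).
g — combines: Z : (e -> t) takes g : e as argument, giving t.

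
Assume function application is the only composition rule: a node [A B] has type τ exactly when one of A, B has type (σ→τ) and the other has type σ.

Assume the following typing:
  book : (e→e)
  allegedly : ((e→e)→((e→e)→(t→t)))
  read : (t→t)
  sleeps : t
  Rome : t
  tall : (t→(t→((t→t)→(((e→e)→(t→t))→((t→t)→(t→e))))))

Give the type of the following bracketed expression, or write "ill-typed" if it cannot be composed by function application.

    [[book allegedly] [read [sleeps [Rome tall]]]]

((t→t)→(t→e))

[book allegedly]: allegedly is ((e→e)→((e→e)→(t→t))), book is (e→e); result ((e→e)→(t→t)).
[Rome tall]: tall is (t→(t→((t→t)→(((e→e)→(t→t))→((t→t)→(t→e)))))), Rome is t; result (t→((t→t)→(((e→e)→(t→t))→((t→t)→(t→e))))).
[sleeps [Rome tall]]: [Rome tall] is (t→((t→t)→(((e→e)→(t→t))→((t→t)→(t→e))))), sleeps is t; result ((t→t)→(((e→e)→(t→t))→((t→t)→(t→e)))).
[read [sleeps [Rome tall]]]: [sleeps [Rome tall]] is ((t→t)→(((e→e)→(t→t))→((t→t)→(t→e)))), read is (t→t); result (((e→e)→(t→t))→((t→t)→(t→e))).
[[book allegedly] [read [sleeps [Rome tall]]]]: [read [sleeps [Rome tall]]] is (((e→e)→(t→t))→((t→t)→(t→e))), [book allegedly] is ((e→e)→(t→t)); result ((t→t)→(t→e)).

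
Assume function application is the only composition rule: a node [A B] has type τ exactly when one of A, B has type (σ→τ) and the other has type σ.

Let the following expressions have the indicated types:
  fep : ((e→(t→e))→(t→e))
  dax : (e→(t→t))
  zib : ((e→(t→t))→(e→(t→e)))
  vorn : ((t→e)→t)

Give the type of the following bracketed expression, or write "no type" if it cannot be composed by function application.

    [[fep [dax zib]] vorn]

t

[dax zib] — zib of type ((e→(t→t))→(e→(t→e))) combines with dax of type (e→(t→t)): type (e→(t→e)).
[fep [dax zib]] — fep of type ((e→(t→e))→(t→e)) combines with [dax zib] of type (e→(t→e)): type (t→e).
[[fep [dax zib]] vorn] — vorn of type ((t→e)→t) combines with [fep [dax zib]] of type (t→e): type t.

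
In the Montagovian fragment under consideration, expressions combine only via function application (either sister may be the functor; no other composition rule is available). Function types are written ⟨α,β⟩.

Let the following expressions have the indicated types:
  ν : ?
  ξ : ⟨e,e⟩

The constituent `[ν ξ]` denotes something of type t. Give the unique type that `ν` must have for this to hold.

⟨⟨e,e⟩,t⟩

For [ν ξ] to have type t with ξ of type ⟨e,e⟩, ν must be the function: ν : ⟨⟨e,e⟩,t⟩.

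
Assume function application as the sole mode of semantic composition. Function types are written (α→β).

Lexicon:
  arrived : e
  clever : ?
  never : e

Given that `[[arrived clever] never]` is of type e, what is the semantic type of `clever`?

(e→(e→e))

At [[arrived clever] never] (required: e): never is e, which is not a function with range e; hence [arrived clever] is the functor — type (e→e).
At [arrived clever] (required: (e→e)): arrived is e, which is not a function with range (e→e); hence clever is the functor — type (e→(e→e)).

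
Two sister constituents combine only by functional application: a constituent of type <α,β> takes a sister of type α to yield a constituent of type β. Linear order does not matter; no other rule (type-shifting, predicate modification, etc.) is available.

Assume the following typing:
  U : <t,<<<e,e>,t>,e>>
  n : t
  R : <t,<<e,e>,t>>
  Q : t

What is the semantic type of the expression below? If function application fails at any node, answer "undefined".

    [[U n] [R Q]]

e

[U n]: <t,<<<e,e>,t>,e>> applied to t yields <<<e,e>,t>,e>.
[R Q]: <t,<<e,e>,t>> applied to t yields <<e,e>,t>.
[[U n] [R Q]]: <<<e,e>,t>,e> applied to <<e,e>,t> yields e.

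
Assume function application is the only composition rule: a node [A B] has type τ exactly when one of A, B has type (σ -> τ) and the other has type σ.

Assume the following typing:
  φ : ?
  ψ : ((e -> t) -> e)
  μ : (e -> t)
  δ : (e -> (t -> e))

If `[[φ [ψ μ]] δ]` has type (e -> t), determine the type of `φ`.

(e -> ((e -> (t -> e)) -> (e -> t)))

[[φ [ψ μ]] δ] is required to be (e -> t). δ : (e -> (t -> e)) cannot yield (e -> t) as functor, so [φ [ψ μ]] : ((e -> (t -> e)) -> (e -> t)).
[φ [ψ μ]] is required to be ((e -> (t -> e)) -> (e -> t)). [ψ μ] : e cannot yield ((e -> (t -> e)) -> (e -> t)) as functor, so φ : (e -> ((e -> (t -> e)) -> (e -> t))).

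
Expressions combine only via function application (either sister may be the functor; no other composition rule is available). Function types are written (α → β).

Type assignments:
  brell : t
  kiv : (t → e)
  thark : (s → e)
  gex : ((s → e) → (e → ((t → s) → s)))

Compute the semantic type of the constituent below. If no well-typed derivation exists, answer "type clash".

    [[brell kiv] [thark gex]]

At [brell kiv], kiv : (t → e) takes brell : t, giving e.
At [thark gex], gex : ((s → e) → (e → ((t → s) → s))) takes thark : (s → e), giving (e → ((t → s) → s)).
At [[brell kiv] [thark gex]], [thark gex] : (e → ((t → s) → s)) takes [brell kiv] : e, giving ((t → s) → s).

((t → s) → s)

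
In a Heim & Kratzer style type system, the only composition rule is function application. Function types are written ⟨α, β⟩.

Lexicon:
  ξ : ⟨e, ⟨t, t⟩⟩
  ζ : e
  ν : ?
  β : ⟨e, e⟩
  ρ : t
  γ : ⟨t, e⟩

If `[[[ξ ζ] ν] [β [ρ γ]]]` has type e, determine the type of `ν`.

[[[ξ ζ] ν] [β [ρ γ]]] must have type e. The sister [β [ρ γ]] has type e; that is not a function onto e, so [[ξ ζ] ν] must be the functor, of type ⟨e, e⟩.
[[ξ ζ] ν] must have type ⟨e, e⟩. The sister [ξ ζ] has type ⟨t, t⟩; that is not a function onto ⟨e, e⟩, so ν must be the functor, of type ⟨⟨t, t⟩, ⟨e, e⟩⟩.

⟨⟨t, t⟩, ⟨e, e⟩⟩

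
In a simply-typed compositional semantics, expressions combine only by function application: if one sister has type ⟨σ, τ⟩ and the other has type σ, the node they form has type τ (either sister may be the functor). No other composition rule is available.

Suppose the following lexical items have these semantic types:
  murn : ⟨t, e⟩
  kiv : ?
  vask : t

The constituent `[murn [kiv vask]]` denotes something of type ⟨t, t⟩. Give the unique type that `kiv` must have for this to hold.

⟨t, ⟨⟨t, e⟩, ⟨t, t⟩⟩⟩

At [murn [kiv vask]] (required: ⟨t, t⟩): murn is ⟨t, e⟩, which is not a function with range ⟨t, t⟩; hence [kiv vask] is the functor — type ⟨⟨t, e⟩, ⟨t, t⟩⟩.
At [kiv vask] (required: ⟨⟨t, e⟩, ⟨t, t⟩⟩): vask is t, which is not a function with range ⟨⟨t, e⟩, ⟨t, t⟩⟩; hence kiv is the functor — type ⟨t, ⟨⟨t, e⟩, ⟨t, t⟩⟩⟩.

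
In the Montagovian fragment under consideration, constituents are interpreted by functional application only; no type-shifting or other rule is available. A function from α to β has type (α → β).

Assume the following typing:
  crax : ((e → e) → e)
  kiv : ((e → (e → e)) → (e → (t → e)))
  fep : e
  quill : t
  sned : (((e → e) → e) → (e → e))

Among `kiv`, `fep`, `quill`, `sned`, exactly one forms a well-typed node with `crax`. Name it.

kiv : ((e → (e → e)) → (e → (t → e))) — neither side's domain matches the other.
fep : e — neither side's domain matches the other.
quill : t — neither side's domain matches the other.
sned — combines: sned : (((e → e) → e) → (e → e)) takes crax : ((e → e) → e) as argument, giving (e → e).

sned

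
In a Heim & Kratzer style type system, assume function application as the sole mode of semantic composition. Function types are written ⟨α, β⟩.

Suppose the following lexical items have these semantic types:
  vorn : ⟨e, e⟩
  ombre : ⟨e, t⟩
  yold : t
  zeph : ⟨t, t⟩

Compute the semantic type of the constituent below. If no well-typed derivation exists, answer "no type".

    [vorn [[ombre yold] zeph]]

[ombre yold]: ⟨e, t⟩ and t cannot combine by function application — type clash.

no type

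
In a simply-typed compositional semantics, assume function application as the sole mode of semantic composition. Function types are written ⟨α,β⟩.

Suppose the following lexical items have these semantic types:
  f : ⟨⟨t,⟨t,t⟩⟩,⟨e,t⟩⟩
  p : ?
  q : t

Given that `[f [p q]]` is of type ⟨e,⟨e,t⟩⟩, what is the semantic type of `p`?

For [f [p q]] to have type ⟨e,⟨e,t⟩⟩ with f of type ⟨⟨t,⟨t,t⟩⟩,⟨e,t⟩⟩, [p q] must be the function: [p q] : ⟨⟨⟨t,⟨t,t⟩⟩,⟨e,t⟩⟩,⟨e,⟨e,t⟩⟩⟩.
For [p q] to have type ⟨⟨⟨t,⟨t,t⟩⟩,⟨e,t⟩⟩,⟨e,⟨e,t⟩⟩⟩ with q of type t, p must be the function: p : ⟨t,⟨⟨⟨t,⟨t,t⟩⟩,⟨e,t⟩⟩,⟨e,⟨e,t⟩⟩⟩⟩.

⟨t,⟨⟨⟨t,⟨t,t⟩⟩,⟨e,t⟩⟩,⟨e,⟨e,t⟩⟩⟩⟩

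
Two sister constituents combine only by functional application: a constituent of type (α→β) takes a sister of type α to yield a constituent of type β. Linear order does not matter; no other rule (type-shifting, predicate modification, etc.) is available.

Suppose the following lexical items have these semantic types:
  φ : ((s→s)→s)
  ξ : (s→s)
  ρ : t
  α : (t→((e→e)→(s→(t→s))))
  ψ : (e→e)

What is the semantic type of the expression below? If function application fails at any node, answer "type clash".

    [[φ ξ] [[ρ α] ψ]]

(t→s)

[φ ξ]: functor φ : ((s→s)→s), argument ξ : (s→s); result s.
[ρ α]: functor α : (t→((e→e)→(s→(t→s)))), argument ρ : t; result ((e→e)→(s→(t→s))).
[[ρ α] ψ]: functor [ρ α] : ((e→e)→(s→(t→s))), argument ψ : (e→e); result (s→(t→s)).
[[φ ξ] [[ρ α] ψ]]: functor [[ρ α] ψ] : (s→(t→s)), argument [φ ξ] : s; result (t→s).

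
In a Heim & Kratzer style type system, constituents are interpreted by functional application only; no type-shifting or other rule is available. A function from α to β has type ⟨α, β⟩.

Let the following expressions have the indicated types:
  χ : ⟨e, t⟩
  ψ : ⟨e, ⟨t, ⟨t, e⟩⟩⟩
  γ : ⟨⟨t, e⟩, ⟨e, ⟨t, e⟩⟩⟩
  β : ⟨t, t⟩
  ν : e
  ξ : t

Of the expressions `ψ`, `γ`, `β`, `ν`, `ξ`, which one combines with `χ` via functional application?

ν

ψ : ⟨e, ⟨t, ⟨t, e⟩⟩⟩ — does not combine with χ.
γ : ⟨⟨t, e⟩, ⟨e, ⟨t, e⟩⟩⟩ — does not combine with χ.
β : ⟨t, t⟩ — does not combine with χ.
ν — combines: χ : ⟨e, t⟩ takes ν : e as argument, giving t.
ξ : t — does not combine with χ.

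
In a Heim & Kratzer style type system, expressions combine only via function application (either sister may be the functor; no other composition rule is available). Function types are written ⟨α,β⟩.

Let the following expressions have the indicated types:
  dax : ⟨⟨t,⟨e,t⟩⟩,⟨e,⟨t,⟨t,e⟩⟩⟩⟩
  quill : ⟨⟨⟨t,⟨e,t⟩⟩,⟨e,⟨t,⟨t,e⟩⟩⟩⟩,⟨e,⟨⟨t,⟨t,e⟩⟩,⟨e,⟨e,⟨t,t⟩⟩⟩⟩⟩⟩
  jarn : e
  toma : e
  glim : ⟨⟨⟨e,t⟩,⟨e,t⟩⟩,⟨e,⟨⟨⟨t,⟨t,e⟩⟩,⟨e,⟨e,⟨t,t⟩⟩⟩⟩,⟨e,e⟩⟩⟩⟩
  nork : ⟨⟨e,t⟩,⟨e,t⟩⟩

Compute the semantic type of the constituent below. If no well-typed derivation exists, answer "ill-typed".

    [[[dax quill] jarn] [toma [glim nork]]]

[dax quill] — quill of type ⟨⟨⟨t,⟨e,t⟩⟩,⟨e,⟨t,⟨t,e⟩⟩⟩⟩,⟨e,⟨⟨t,⟨t,e⟩⟩,⟨e,⟨e,⟨t,t⟩⟩⟩⟩⟩⟩ combines with dax of type ⟨⟨t,⟨e,t⟩⟩,⟨e,⟨t,⟨t,e⟩⟩⟩⟩: type ⟨e,⟨⟨t,⟨t,e⟩⟩,⟨e,⟨e,⟨t,t⟩⟩⟩⟩⟩.
[[dax quill] jarn] — [dax quill] of type ⟨e,⟨⟨t,⟨t,e⟩⟩,⟨e,⟨e,⟨t,t⟩⟩⟩⟩⟩ combines with jarn of type e: type ⟨⟨t,⟨t,e⟩⟩,⟨e,⟨e,⟨t,t⟩⟩⟩⟩.
[glim nork] — glim of type ⟨⟨⟨e,t⟩,⟨e,t⟩⟩,⟨e,⟨⟨⟨t,⟨t,e⟩⟩,⟨e,⟨e,⟨t,t⟩⟩⟩⟩,⟨e,e⟩⟩⟩⟩ combines with nork of type ⟨⟨e,t⟩,⟨e,t⟩⟩: type ⟨e,⟨⟨⟨t,⟨t,e⟩⟩,⟨e,⟨e,⟨t,t⟩⟩⟩⟩,⟨e,e⟩⟩⟩.
[toma [glim nork]] — [glim nork] of type ⟨e,⟨⟨⟨t,⟨t,e⟩⟩,⟨e,⟨e,⟨t,t⟩⟩⟩⟩,⟨e,e⟩⟩⟩ combines with toma of type e: type ⟨⟨⟨t,⟨t,e⟩⟩,⟨e,⟨e,⟨t,t⟩⟩⟩⟩,⟨e,e⟩⟩.
[[[dax quill] jarn] [toma [glim nork]]] — [toma [glim nork]] of type ⟨⟨⟨t,⟨t,e⟩⟩,⟨e,⟨e,⟨t,t⟩⟩⟩⟩,⟨e,e⟩⟩ combines with [[dax quill] jarn] of type ⟨⟨t,⟨t,e⟩⟩,⟨e,⟨e,⟨t,t⟩⟩⟩⟩: type ⟨e,e⟩.

⟨e,e⟩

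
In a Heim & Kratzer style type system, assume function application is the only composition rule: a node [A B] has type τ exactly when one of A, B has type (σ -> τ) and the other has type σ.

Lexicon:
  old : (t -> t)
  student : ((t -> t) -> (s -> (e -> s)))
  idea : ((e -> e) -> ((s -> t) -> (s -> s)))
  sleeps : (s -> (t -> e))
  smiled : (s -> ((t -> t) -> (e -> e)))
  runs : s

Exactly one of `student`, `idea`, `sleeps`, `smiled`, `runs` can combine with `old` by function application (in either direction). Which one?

student — combines: student : ((t -> t) -> (s -> (e -> s))) takes old : (t -> t) as argument, giving (s -> (e -> s)).
idea : ((e -> e) -> ((s -> t) -> (s -> s))) — does not combine with old.
sleeps : (s -> (t -> e)) — does not combine with old.
smiled : (s -> ((t -> t) -> (e -> e))) — does not combine with old.
runs : s — does not combine with old.

student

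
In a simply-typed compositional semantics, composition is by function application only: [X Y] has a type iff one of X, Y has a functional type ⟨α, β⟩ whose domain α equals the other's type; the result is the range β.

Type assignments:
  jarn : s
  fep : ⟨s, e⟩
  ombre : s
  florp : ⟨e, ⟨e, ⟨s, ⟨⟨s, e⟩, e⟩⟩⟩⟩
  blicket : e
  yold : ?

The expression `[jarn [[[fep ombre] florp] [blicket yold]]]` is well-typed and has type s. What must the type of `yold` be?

⟨e, ⟨⟨e, ⟨s, ⟨⟨s, e⟩, e⟩⟩⟩, ⟨s, s⟩⟩⟩

For [jarn [[[fep ombre] florp] [blicket yold]]] to have type s with jarn of type s, [[[fep ombre] florp] [blicket yold]] must be the function: [[[fep ombre] florp] [blicket yold]] : ⟨s, s⟩.
For [[[fep ombre] florp] [blicket yold]] to have type ⟨s, s⟩ with [[fep ombre] florp] of type ⟨e, ⟨s, ⟨⟨s, e⟩, e⟩⟩⟩, [blicket yold] must be the function: [blicket yold] : ⟨⟨e, ⟨s, ⟨⟨s, e⟩, e⟩⟩⟩, ⟨s, s⟩⟩.
For [blicket yold] to have type ⟨⟨e, ⟨s, ⟨⟨s, e⟩, e⟩⟩⟩, ⟨s, s⟩⟩ with blicket of type e, yold must be the function: yold : ⟨e, ⟨⟨e, ⟨s, ⟨⟨s, e⟩, e⟩⟩⟩, ⟨s, s⟩⟩⟩.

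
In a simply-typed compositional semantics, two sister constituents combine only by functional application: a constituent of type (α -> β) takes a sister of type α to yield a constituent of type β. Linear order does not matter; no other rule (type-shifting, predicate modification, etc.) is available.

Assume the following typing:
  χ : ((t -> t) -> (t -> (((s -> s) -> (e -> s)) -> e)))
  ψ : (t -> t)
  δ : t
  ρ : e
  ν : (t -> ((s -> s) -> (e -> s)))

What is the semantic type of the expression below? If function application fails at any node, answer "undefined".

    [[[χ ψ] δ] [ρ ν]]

[χ ψ] — χ of type ((t -> t) -> (t -> (((s -> s) -> (e -> s)) -> e))) combines with ψ of type (t -> t): type (t -> (((s -> s) -> (e -> s)) -> e)).
[[χ ψ] δ] — [χ ψ] of type (t -> (((s -> s) -> (e -> s)) -> e)) combines with δ of type t: type (((s -> s) -> (e -> s)) -> e).
[ρ ν]: e with (t -> ((s -> s) -> (e -> s))) — neither is a function whose domain matches the other; composition fails here.

undefined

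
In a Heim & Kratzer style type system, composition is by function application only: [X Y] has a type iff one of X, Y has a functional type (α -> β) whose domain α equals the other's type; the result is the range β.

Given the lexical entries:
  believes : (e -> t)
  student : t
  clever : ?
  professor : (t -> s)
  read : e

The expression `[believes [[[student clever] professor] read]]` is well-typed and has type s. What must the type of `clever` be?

(t -> ((t -> s) -> (e -> ((e -> t) -> s))))

At [believes [[[student clever] professor] read]] (required: s): believes is (e -> t), which is not a function with range s; hence [[[student clever] professor] read] is the functor — type ((e -> t) -> s).
At [[[student clever] professor] read] (required: ((e -> t) -> s)): read is e, which is not a function with range ((e -> t) -> s); hence [[student clever] professor] is the functor — type (e -> ((e -> t) -> s)).
At [[student clever] professor] (required: (e -> ((e -> t) -> s))): professor is (t -> s), which is not a function with range (e -> ((e -> t) -> s)); hence [student clever] is the functor — type ((t -> s) -> (e -> ((e -> t) -> s))).
At [student clever] (required: ((t -> s) -> (e -> ((e -> t) -> s)))): student is t, which is not a function with range ((t -> s) -> (e -> ((e -> t) -> s))); hence clever is the functor — type (t -> ((t -> s) -> (e -> ((e -> t) -> s)))).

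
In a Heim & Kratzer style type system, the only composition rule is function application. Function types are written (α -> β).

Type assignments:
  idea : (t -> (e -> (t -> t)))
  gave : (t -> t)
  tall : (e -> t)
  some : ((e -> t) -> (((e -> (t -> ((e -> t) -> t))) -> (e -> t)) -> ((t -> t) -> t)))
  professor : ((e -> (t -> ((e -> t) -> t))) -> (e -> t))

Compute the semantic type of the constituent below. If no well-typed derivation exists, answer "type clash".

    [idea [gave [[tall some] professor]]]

(e -> (t -> t))

[tall some]: functor some : ((e -> t) -> (((e -> (t -> ((e -> t) -> t))) -> (e -> t)) -> ((t -> t) -> t))), argument tall : (e -> t); result (((e -> (t -> ((e -> t) -> t))) -> (e -> t)) -> ((t -> t) -> t)).
[[tall some] professor]: functor [tall some] : (((e -> (t -> ((e -> t) -> t))) -> (e -> t)) -> ((t -> t) -> t)), argument professor : ((e -> (t -> ((e -> t) -> t))) -> (e -> t)); result ((t -> t) -> t).
[gave [[tall some] professor]]: functor [[tall some] professor] : ((t -> t) -> t), argument gave : (t -> t); result t.
[idea [gave [[tall some] professor]]]: functor idea : (t -> (e -> (t -> t))), argument [gave [[tall some] professor]] : t; result (e -> (t -> t)).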